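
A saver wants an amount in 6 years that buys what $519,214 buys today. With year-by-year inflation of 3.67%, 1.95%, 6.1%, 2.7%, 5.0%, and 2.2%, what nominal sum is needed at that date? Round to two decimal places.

$641,671.49

Cumulative price-level factor: 1.0367 × 1.0195 × 1.061 × 1.027 × 1.050 × 1.022 ≈ 1.2358516764.
Multiplying $519,214 by the price-level factor gives the future nominal sum.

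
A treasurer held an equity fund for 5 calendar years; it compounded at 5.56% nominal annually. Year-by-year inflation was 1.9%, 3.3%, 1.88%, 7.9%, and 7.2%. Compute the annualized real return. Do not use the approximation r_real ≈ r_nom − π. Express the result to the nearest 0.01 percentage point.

1.11%

Cumulative inflation factor: 1.019 × 1.033 × 1.0188 × 1.079 × 1.072 ≈ 1.24045.
Nominal growth factor: 1.31068. Real growth factor = 1.31068 / 1.24045 ≈ 1.05662.
Annualized: 1.05662^(1/5) − 1 ≈ 0.01108.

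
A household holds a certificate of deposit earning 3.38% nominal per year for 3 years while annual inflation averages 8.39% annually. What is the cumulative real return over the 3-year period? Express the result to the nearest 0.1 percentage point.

-13.2%

The annual real rate is (1+3.38%)/(1+8.39%) − 1 = -4.6222%.
Compounded over 3 years: (1 + -0.046222)^3 − 1 ≈ -0.13236.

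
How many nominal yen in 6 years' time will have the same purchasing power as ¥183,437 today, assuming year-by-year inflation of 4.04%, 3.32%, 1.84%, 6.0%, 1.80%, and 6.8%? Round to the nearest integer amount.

¥231,428

Cumulative price-level factor: 1.0404 × 1.0332 × 1.0184 × 1.060 × 1.0180 × 1.068 ≈ 1.2616184387.
Multiplying ¥183,437 by the price-level factor gives the future nominal sum.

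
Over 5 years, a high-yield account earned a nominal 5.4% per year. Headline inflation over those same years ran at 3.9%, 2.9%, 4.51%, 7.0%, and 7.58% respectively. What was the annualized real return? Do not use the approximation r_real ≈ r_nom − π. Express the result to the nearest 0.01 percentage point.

0.23%

Cumulative inflation factor: 1.039 × 1.029 × 1.0451 × 1.070 × 1.0758 ≈ 1.28619.
Nominal growth factor: 1.30078. Real growth factor = 1.30078 / 1.28619 ≈ 1.01134.
Annualized: 1.01134^(1/5) − 1 ≈ 0.00226.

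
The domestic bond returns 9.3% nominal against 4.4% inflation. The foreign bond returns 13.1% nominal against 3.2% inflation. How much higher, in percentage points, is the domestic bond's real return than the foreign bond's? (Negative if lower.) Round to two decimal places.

-4.90

The domestic bond real return: 1.093/1.044 − 1 = 4.693%.
The foreign bond real return: 1.131/1.032 − 1 = 9.593%.
Difference: 4.693 − 9.593 = -4.900 pp.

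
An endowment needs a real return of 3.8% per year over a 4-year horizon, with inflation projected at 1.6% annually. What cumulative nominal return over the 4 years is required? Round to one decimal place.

23.7%

Required annual nominal rate: (1+3.8%)(1+1.6%) − 1 = 5.4608%.
Cumulative over 4 years: (1 + 0.054608)^4 − 1 ≈ 0.23698.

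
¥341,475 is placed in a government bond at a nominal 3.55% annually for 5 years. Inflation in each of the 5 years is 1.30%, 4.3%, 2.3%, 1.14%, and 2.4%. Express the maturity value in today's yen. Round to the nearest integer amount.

Nominal value at maturity: ¥341,475 × (1 + 3.55%)^5 ≈ ¥406,546.
Price-level factor over 5 years: 1.0130 × 1.043 × 1.023 × 1.0114 × 1.024 ≈ 1.1194180192.
Dividing the nominal maturity value by the price-level factor gives the value in today's money.

¥363,176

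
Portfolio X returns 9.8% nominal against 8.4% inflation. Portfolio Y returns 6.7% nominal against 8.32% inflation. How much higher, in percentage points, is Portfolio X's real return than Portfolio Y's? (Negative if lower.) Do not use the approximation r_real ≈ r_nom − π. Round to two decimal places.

2.79

Portfolio X real return: 1.098/1.084 − 1 = 1.292%.
Portfolio Y real return: 1.067/1.0832 − 1 = -1.496%.
Difference: 1.292 − (-1.496) = 2.788 pp.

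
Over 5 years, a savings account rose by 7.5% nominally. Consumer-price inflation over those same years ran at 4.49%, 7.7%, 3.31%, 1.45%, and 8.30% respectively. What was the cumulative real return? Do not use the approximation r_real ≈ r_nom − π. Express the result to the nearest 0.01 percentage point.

-15.84%

Cumulative inflation factor: 1.0449 × 1.077 × 1.0331 × 1.0145 × 1.0830 ≈ 1.27736.
Nominal growth factor: 1.07500. Real growth factor = 1.07500 / 1.27736 ≈ 0.84158.
Total real return ≈ -15.8420%.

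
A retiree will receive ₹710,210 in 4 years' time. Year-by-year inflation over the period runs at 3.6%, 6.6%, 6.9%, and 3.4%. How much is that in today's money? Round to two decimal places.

Price-level factor over 4 years: 1.036 × 1.066 × 1.069 × 1.034 ≈ 1.2207175941.
Purchasing power today: ₹710,210 divided by that factor.

₹581,797.14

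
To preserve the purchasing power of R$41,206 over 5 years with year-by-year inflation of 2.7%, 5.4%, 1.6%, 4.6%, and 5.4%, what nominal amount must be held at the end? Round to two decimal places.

R$49,961.74

Cumulative price-level factor: 1.027 × 1.054 × 1.016 × 1.046 × 1.054 ≈ 1.2124869077.
The nominal amount required is R$41,206 scaled up by that factor.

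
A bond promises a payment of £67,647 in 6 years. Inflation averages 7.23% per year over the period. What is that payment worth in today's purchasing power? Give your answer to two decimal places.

£44,499.05

Price-level factor over 6 years: (1 + 7.23%)^6 ≈ 1.5201898760.
Purchasing power today: £67,647 divided by that factor.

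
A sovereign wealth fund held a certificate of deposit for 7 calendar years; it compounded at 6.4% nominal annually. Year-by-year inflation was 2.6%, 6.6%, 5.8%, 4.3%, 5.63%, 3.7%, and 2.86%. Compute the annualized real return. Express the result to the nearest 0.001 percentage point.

Cumulative inflation factor: 1.026 × 1.066 × 1.058 × 1.043 × 1.0563 × 1.037 × 1.0286 ≈ 1.35984.
Nominal growth factor: 1.54380. Real growth factor = 1.54380 / 1.35984 ≈ 1.13528.
Annualized: 1.13528^(1/7) − 1 ≈ 0.01829.

1.829%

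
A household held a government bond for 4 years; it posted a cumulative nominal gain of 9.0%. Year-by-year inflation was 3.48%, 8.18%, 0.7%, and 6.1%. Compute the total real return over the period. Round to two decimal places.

-8.87%

Cumulative inflation factor: 1.0348 × 1.0818 × 1.007 × 1.061 ≈ 1.19605.
Nominal growth factor: 1.09000. Real growth factor = 1.09000 / 1.19605 ≈ 0.91134.
Total real return ≈ -8.8665%.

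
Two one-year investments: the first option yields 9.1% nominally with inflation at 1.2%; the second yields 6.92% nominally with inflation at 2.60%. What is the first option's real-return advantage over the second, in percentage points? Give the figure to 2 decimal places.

3.60

The first option real return: 1.091/1.012 − 1 = 7.806%.
The second real return: 1.0692/1.0260 − 1 = 4.211%.
Difference: 7.806 − 4.211 = 3.595 pp.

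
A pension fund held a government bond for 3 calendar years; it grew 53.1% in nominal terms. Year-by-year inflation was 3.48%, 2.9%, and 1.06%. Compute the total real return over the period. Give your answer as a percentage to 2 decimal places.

Cumulative inflation factor: 1.0348 × 1.029 × 1.0106 ≈ 1.07610.
Nominal growth factor: 1.53100. Real growth factor = 1.53100 / 1.07610 ≈ 1.42274.
Total real return ≈ 42.2735%.

42.27%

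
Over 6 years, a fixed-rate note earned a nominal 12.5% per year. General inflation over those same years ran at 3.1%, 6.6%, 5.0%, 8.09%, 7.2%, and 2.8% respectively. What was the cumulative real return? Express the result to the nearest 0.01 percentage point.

Cumulative inflation factor: 1.031 × 1.066 × 1.050 × 1.0809 × 1.072 × 1.028 ≈ 1.37461.
Nominal growth factor: 2.02729. Real growth factor = 2.02729 / 1.37461 ≈ 1.47481.
Total real return ≈ 47.4812%.

47.48%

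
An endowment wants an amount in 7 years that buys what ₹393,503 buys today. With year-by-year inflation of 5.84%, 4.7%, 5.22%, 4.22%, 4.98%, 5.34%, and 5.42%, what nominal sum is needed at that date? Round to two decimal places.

₹557,463.99

Cumulative price-level factor: 1.0584 × 1.047 × 1.0522 × 1.0422 × 1.0498 × 1.0534 × 1.0542 ≈ 1.4166702488.
The nominal amount required is ₹393,503 scaled up by that factor.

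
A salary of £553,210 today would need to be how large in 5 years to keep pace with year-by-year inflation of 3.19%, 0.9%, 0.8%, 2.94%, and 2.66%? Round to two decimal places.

Cumulative price-level factor: 1.0319 × 1.009 × 1.008 × 1.0294 × 1.0266 ≈ 1.1091102902.
The nominal amount required is £553,210 scaled up by that factor.

£613,570.90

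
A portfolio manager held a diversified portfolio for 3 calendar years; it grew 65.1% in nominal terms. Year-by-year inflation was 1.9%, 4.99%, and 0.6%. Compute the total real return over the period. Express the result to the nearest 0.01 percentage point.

53.40%

Cumulative inflation factor: 1.019 × 1.0499 × 1.006 ≈ 1.07627.
Nominal growth factor: 1.65100. Real growth factor = 1.65100 / 1.07627 ≈ 1.53401.
Total real return ≈ 53.4006%.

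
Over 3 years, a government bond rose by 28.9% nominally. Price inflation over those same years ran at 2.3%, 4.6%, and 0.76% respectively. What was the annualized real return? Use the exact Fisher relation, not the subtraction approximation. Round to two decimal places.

Cumulative inflation factor: 1.023 × 1.046 × 1.0076 ≈ 1.07819.
Nominal growth factor: 1.28900. Real growth factor = 1.28900 / 1.07819 ≈ 1.19552.
Annualized: 1.19552^(1/3) − 1 ≈ 0.06133.

6.13%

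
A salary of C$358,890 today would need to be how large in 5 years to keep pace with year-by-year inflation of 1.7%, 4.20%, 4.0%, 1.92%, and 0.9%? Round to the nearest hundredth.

C$406,755.98

Cumulative price-level factor: 1.017 × 1.0420 × 1.040 × 1.0192 × 1.009 ≈ 1.1333722955.
The nominal amount required is C$358,890 scaled up by that factor.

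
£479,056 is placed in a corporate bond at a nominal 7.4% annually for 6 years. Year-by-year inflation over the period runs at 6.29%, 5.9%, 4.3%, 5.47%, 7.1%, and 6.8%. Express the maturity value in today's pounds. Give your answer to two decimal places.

£519,098.32

Nominal value at maturity: £479,056 × (1 + 7.4%)^6 ≈ £735,210.96.
Price-level factor over 6 years: 1.0629 × 1.059 × 1.043 × 1.0547 × 1.071 × 1.068 ≈ 1.4163231217.
Dividing the nominal maturity value by the price-level factor gives the value in today's money.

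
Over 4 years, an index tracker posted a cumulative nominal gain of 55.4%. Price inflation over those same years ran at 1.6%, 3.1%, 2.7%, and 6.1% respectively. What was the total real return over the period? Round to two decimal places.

36.15%

Cumulative inflation factor: 1.016 × 1.031 × 1.027 × 1.061 ≈ 1.14140.
Nominal growth factor: 1.55400. Real growth factor = 1.55400 / 1.14140 ≈ 1.36148.
Total real return ≈ 36.1485%.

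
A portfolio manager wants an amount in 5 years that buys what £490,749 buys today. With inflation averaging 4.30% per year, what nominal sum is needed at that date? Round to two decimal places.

£605,732.62

Cumulative price-level factor: (1+4.30%)^5 ≈ 1.2343023110.
Multiplying £490,749 by the price-level factor gives the future nominal sum.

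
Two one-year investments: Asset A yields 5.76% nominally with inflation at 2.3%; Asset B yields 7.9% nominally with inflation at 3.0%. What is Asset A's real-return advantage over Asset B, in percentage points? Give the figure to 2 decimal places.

Asset A real return: 1.0576/1.023 − 1 = 3.382%.
Asset B real return: 1.079/1.030 − 1 = 4.757%.
Difference: 3.382 − 4.757 = -1.375 pp.

-1.38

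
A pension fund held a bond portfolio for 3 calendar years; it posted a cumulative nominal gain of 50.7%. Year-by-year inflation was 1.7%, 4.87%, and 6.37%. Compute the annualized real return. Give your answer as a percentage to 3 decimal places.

Cumulative inflation factor: 1.017 × 1.0487 × 1.0637 ≈ 1.13447.
Nominal growth factor: 1.50700. Real growth factor = 1.50700 / 1.13447 ≈ 1.32838.
Annualized: 1.32838^(1/3) − 1 ≈ 0.09928.

9.928%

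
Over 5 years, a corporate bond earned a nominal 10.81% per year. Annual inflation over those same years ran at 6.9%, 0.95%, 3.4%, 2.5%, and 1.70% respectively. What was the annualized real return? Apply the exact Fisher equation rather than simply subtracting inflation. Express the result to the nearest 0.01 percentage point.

7.51%

Cumulative inflation factor: 1.069 × 1.0095 × 1.034 × 1.025 × 1.0170 ≈ 1.16319.
Nominal growth factor: 1.67069. Real growth factor = 1.67069 / 1.16319 ≈ 1.43630.
Annualized: 1.43630^(1/5) − 1 ≈ 0.07510.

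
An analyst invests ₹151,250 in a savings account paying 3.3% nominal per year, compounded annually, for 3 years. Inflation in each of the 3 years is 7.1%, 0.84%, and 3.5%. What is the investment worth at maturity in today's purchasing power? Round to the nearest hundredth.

₹149,153.58

Nominal value at maturity: ₹151,250 × (1 + 3.3%)^3 ≈ ₹166,723.32.
Price-level factor over 3 years: 1.071 × 1.0084 × 1.035 = 1.117796274.
The maturity value deflated by that factor is the answer in today's purchasing power.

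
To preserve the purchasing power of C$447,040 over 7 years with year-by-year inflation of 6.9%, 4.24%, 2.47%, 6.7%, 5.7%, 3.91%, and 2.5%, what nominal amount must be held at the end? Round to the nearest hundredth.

C$613,162.87

Cumulative price-level factor: 1.069 × 1.0424 × 1.0247 × 1.067 × 1.057 × 1.0391 × 1.025 ≈ 1.3716062679.
The nominal amount required is C$447,040 scaled up by that factor.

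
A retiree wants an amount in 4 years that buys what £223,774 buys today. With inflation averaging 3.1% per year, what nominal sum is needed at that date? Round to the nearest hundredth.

Cumulative price-level factor: (1+3.1%)^4 ≈ 1.1298860875.
Multiplying £223,774 by the price-level factor gives the future nominal sum.

£252,839.13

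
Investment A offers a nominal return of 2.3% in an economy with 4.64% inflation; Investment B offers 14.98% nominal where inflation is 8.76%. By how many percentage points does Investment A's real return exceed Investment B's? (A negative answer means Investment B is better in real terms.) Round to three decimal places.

-7.955

Investment A real return: 1.023/1.0464 − 1 = -2.2362%.
Investment B real return: 1.1498/1.0876 − 1 = 5.7190%.
Difference: -2.2362 − 5.7190 = -7.9552 pp.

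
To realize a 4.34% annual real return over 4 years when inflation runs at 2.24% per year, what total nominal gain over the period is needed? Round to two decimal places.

Required annual nominal rate: (1+4.34%)(1+2.24%) − 1 = 6.677216%.
Cumulative over 4 years: (1 + 0.06677216)^4 − 1 ≈ 0.29505.

29.51%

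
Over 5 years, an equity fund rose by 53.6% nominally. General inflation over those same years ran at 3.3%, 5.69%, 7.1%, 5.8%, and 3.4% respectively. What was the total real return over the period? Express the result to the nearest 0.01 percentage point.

20.08%

Cumulative inflation factor: 1.033 × 1.0569 × 1.071 × 1.058 × 1.034 ≈ 1.27917.
Nominal growth factor: 1.53600. Real growth factor = 1.53600 / 1.27917 ≈ 1.20077.
Total real return ≈ 20.0774%.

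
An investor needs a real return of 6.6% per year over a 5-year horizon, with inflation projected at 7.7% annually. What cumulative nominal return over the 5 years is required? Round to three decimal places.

Required annual nominal rate: (1+6.6%)(1+7.7%) − 1 = 14.8082%.
Cumulative over 5 years: (1 + 0.148082)^5 − 1 ≈ 0.99464.

99.464%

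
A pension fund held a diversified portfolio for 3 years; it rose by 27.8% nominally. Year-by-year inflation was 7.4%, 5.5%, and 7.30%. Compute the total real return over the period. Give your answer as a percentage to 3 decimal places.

5.117%

Cumulative inflation factor: 1.074 × 1.055 × 1.0730 ≈ 1.21578.
Nominal growth factor: 1.27800. Real growth factor = 1.27800 / 1.21578 ≈ 1.05117.
Total real return ≈ 5.1173%.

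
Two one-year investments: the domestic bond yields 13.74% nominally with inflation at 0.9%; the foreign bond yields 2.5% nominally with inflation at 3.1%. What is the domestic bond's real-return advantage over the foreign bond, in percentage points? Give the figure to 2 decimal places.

The domestic bond real return: 1.1374/1.009 − 1 = 12.725%.
The foreign bond real return: 1.025/1.031 − 1 = -0.582%.
Difference: 12.725 − (-0.582) = 13.307 pp.

13.31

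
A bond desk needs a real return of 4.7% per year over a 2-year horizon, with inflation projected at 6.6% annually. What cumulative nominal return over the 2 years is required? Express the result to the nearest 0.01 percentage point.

24.57%

Required annual nominal rate: (1+4.7%)(1+6.6%) − 1 = 11.6102%.
Cumulative over 2 years: (1 + 0.116102)^2 − 1 ≈ 0.24568.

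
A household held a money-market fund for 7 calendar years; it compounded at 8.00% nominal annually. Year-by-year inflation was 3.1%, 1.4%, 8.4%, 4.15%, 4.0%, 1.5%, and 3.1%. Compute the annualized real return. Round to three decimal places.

Cumulative inflation factor: 1.031 × 1.014 × 1.084 × 1.0415 × 1.040 × 1.015 × 1.031 ≈ 1.28453.
Nominal growth factor: 1.71382. Real growth factor = 1.71382 / 1.28453 ≈ 1.33421.
Annualized: 1.33421^(1/7) − 1 ≈ 0.04205.

4.205%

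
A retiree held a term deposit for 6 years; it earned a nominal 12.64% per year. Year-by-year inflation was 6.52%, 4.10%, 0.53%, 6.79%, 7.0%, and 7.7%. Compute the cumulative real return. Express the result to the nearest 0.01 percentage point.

48.88%

Cumulative inflation factor: 1.0652 × 1.0410 × 1.0053 × 1.0679 × 1.070 × 1.077 ≈ 1.37185.
Nominal growth factor: 2.04247. Real growth factor = 2.04247 / 1.37185 ≈ 1.48884.
Total real return ≈ 48.8841%.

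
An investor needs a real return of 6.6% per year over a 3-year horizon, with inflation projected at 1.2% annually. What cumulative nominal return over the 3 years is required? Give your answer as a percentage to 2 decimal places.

25.55%

Required annual nominal rate: (1+6.6%)(1+1.2%) − 1 = 7.8792%.
Cumulative over 3 years: (1 + 0.078792)^3 − 1 ≈ 0.25549.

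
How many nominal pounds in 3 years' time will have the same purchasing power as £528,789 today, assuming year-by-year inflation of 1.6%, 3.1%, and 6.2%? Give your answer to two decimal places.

£588,246.43

Cumulative price-level factor: 1.016 × 1.031 × 1.062 = 1.112440752.
Multiplying £528,789 by the price-level factor gives the future nominal sum.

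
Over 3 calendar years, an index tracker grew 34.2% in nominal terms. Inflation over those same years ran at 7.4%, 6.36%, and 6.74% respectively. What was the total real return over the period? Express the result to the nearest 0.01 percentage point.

10.06%

Cumulative inflation factor: 1.074 × 1.0636 × 1.0674 ≈ 1.21930.
Nominal growth factor: 1.34200. Real growth factor = 1.34200 / 1.21930 ≈ 1.10063.
Total real return ≈ 10.0633%.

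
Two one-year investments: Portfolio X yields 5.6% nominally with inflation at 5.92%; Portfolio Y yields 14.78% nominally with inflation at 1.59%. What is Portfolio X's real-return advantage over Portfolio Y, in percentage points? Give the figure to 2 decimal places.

-13.29

Portfolio X real return: 1.056/1.0592 − 1 = -0.302%.
Portfolio Y real return: 1.1478/1.0159 − 1 = 12.984%.
Difference: -0.302 − 12.984 = -13.286 pp.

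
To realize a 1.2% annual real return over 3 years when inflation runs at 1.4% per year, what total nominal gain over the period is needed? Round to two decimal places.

Required annual nominal rate: (1+1.2%)(1+1.4%) − 1 = 2.6168%.
Cumulative over 3 years: (1 + 0.026168)^3 − 1 ≈ 0.08058.

8.06%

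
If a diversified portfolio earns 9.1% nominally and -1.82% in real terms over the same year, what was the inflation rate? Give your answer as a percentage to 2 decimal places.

11.12%

From (1+r_nom) = (1+r_real)(1+π), we get 1+π = (1 + 9.1%)/(1 − 1.82%) = 1.091/0.9818 ≈ 1.11122.
So π ≈ 11.1224%.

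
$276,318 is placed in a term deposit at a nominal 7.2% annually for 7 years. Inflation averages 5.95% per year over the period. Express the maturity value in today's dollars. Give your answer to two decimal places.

Nominal value at maturity: $276,318 × (1 + 7.2%)^7 ≈ $449,544.49.
Price-level factor over 7 years: (1 + 5.95%)^7 ≈ 1.4986724623.
The maturity value deflated by that factor is the answer in today's purchasing power.

$299,961.80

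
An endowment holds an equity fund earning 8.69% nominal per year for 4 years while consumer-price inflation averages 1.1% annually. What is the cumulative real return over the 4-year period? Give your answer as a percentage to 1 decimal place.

33.6%

The annual real rate is (1+8.69%)/(1+1.1%) − 1 = 7.5074%.
Compounded over 4 years: (1 + 0.075074)^4 − 1 ≈ 0.33584.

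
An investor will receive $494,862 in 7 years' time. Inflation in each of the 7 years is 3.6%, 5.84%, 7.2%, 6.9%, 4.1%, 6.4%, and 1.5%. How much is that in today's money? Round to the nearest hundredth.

$350,302.82

Price-level factor over 7 years: 1.036 × 1.0584 × 1.072 × 1.069 × 1.041 × 1.064 × 1.015 ≈ 1.4126692013.
Purchasing power today: $494,862 divided by that factor.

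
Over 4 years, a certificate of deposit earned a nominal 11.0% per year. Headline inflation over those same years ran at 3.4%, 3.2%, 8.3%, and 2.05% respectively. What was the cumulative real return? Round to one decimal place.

28.7%

Cumulative inflation factor: 1.034 × 1.032 × 1.083 × 1.0205 ≈ 1.17935.
Nominal growth factor: 1.51807. Real growth factor = 1.51807 / 1.17935 ≈ 1.28721.
Total real return ≈ 28.7212%.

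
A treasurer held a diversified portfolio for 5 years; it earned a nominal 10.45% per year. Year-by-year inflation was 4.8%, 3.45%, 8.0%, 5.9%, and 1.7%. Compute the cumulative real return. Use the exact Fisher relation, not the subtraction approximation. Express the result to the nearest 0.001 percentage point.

Cumulative inflation factor: 1.048 × 1.0345 × 1.080 × 1.059 × 1.017 ≈ 1.26105.
Nominal growth factor: 1.64372. Real growth factor = 1.64372 / 1.26105 ≈ 1.30346.
Total real return ≈ 30.3455%.

30.346%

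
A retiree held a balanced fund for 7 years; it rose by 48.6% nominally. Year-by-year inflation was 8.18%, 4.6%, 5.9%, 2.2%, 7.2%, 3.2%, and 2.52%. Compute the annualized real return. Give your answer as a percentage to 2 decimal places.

0.97%

Cumulative inflation factor: 1.0818 × 1.046 × 1.059 × 1.022 × 1.072 × 1.032 × 1.0252 ≈ 1.38902.
Nominal growth factor: 1.48600. Real growth factor = 1.48600 / 1.38902 ≈ 1.06982.
Annualized: 1.06982^(1/7) − 1 ≈ 0.00969.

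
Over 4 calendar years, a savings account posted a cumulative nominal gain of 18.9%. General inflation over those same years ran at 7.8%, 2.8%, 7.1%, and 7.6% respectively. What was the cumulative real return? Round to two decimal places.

-6.90%

Cumulative inflation factor: 1.078 × 1.028 × 1.071 × 1.076 ≈ 1.27707.
Nominal growth factor: 1.18900. Real growth factor = 1.18900 / 1.27707 ≈ 0.93104.
Total real return ≈ -6.8960%.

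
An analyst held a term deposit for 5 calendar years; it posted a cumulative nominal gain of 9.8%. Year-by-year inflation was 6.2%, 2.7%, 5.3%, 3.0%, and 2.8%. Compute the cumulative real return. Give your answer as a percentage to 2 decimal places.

Cumulative inflation factor: 1.062 × 1.027 × 1.053 × 1.030 × 1.028 ≈ 1.21606.
Nominal growth factor: 1.09800. Real growth factor = 1.09800 / 1.21606 ≈ 0.90292.
Total real return ≈ -9.7081%.

-9.71%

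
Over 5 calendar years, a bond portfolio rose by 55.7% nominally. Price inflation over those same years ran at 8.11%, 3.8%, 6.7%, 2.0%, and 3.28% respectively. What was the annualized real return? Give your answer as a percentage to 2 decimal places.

4.30%

Cumulative inflation factor: 1.0811 × 1.038 × 1.067 × 1.020 × 1.0328 ≈ 1.26137.
Nominal growth factor: 1.55700. Real growth factor = 1.55700 / 1.26137 ≈ 1.23437.
Annualized: 1.23437^(1/5) − 1 ≈ 0.04301.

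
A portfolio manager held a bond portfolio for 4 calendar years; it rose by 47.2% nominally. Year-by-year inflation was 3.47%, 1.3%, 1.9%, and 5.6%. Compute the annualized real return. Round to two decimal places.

6.88%

Cumulative inflation factor: 1.0347 × 1.013 × 1.019 × 1.056 ≈ 1.12788.
Nominal growth factor: 1.47200. Real growth factor = 1.47200 / 1.12788 ≈ 1.30511.
Annualized: 1.30511^(1/4) − 1 ≈ 0.06884.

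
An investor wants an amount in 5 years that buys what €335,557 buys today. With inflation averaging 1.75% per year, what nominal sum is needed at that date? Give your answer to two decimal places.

€365,964.02

Cumulative price-level factor: (1+1.75%)^5 ≈ 1.0906165643.
Multiplying €335,557 by the price-level factor gives the future nominal sum.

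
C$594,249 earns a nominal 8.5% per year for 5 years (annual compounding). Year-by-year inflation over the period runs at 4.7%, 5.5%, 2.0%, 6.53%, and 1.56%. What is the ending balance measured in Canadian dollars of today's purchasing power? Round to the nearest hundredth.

C$733,032.48

Nominal value at maturity: C$594,249 × (1 + 8.5%)^5 ≈ C$893,546.48.
Price-level factor over 5 years: 1.047 × 1.055 × 1.020 × 1.0653 × 1.0156 ≈ 1.2189725681.
The maturity value deflated by that factor is the answer in today's purchasing power.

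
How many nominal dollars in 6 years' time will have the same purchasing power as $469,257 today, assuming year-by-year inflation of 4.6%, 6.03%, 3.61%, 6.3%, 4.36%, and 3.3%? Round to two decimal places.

Cumulative price-level factor: 1.046 × 1.0603 × 1.0361 × 1.063 × 1.0436 × 1.033 ≈ 1.3168301942.
Multiplying $469,257 by the price-level factor gives the future nominal sum.

$617,931.79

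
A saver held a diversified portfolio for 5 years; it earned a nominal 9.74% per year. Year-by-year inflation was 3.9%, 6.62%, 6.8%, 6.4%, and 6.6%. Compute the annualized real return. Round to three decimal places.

Cumulative inflation factor: 1.039 × 1.0662 × 1.068 × 1.064 × 1.066 ≈ 1.34191.
Nominal growth factor: 1.59157. Real growth factor = 1.59157 / 1.34191 ≈ 1.18604.
Annualized: 1.18604^(1/5) − 1 ≈ 0.03471.

3.471%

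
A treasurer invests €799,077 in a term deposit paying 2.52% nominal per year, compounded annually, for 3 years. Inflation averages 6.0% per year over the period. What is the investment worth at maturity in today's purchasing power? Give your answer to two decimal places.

€722,930.97

Nominal value at maturity: €799,077 × (1 + 2.52%)^3 ≈ €861,022.35.
Price-level factor over 3 years: (1 + 6.0%)^3 = 1.191016.
The maturity value deflated by that factor is the answer in today's purchasing power.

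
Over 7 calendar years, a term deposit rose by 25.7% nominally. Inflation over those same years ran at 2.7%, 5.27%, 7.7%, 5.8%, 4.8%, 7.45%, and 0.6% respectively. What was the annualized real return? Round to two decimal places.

-1.48%

Cumulative inflation factor: 1.027 × 1.0527 × 1.077 × 1.058 × 1.048 × 1.0745 × 1.006 ≈ 1.39554.
Nominal growth factor: 1.25700. Real growth factor = 1.25700 / 1.39554 ≈ 0.90073.
Annualized: 0.90073^(1/7) − 1 ≈ -0.01483.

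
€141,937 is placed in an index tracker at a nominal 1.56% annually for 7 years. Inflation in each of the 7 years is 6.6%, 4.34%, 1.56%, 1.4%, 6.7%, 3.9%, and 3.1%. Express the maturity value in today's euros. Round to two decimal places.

Nominal value at maturity: €141,937 × (1 + 1.56%)^7 ≈ €158,181.05.
Price-level factor over 7 years: 1.066 × 1.0434 × 1.0156 × 1.014 × 1.067 × 1.039 × 1.031 ≈ 1.3092039789.
Dividing the nominal maturity value by the price-level factor gives the value in today's money.

€120,822.31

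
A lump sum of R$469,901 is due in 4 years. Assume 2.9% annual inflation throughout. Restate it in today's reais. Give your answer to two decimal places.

Price-level factor over 4 years: (1 + 2.9%)^4 ≈ 1.1211442633.
Purchasing power today: R$469,901 divided by that factor.

R$419,126.26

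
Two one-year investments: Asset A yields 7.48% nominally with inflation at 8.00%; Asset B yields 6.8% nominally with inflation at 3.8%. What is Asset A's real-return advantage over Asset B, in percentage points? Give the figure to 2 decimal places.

Asset A real return: 1.0748/1.0800 − 1 = -0.481%.
Asset B real return: 1.068/1.038 − 1 = 2.890%.
Difference: -0.481 − 2.890 = -3.371 pp.

-3.37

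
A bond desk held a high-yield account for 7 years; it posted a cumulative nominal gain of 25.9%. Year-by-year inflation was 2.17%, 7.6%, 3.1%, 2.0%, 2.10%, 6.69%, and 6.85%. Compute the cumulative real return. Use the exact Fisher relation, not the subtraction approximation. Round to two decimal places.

Cumulative inflation factor: 1.0217 × 1.076 × 1.031 × 1.020 × 1.0210 × 1.0669 × 1.0685 ≈ 1.34561.
Nominal growth factor: 1.25900. Real growth factor = 1.25900 / 1.34561 ≈ 0.93564.
Total real return ≈ -6.4363%.

-6.44%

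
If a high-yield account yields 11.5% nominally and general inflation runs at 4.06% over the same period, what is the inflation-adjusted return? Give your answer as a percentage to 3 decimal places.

Real return via the Fisher equation: (1 + 11.5%)/(1 + 4.06%) − 1 = 1.115/1.0406 − 1 ≈ 0.07150.

7.150%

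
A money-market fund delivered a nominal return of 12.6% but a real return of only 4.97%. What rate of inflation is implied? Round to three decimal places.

7.269%

From (1+r_nom) = (1+r_real)(1+π), we get 1+π = (1 + 12.6%)/(1 + 4.97%) = 1.126/1.0497 ≈ 1.07269.
So π ≈ 7.2687%.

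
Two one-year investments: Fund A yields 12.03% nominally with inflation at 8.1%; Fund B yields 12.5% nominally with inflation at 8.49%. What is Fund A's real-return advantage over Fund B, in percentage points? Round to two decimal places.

Fund A real return: 1.1203/1.081 − 1 = 3.636%.
Fund B real return: 1.125/1.0849 − 1 = 3.696%.
Difference: 3.636 − 3.696 = -0.060 pp.

-0.06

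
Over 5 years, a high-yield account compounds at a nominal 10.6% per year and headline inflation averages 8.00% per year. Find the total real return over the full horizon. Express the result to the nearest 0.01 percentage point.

The annual real rate is (1+10.6%)/(1+8.00%) − 1 = 2.4074%.
Compounded over 5 years: (1 + 0.024074)^5 − 1 ≈ 0.12631.

12.63%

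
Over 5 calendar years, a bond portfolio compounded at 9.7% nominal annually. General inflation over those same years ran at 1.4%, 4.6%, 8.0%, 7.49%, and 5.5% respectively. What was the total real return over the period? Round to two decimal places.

22.30%

Cumulative inflation factor: 1.014 × 1.046 × 1.080 × 1.0749 × 1.055 ≈ 1.29901.
Nominal growth factor: 1.58867. Real growth factor = 1.58867 / 1.29901 ≈ 1.22298.
Total real return ≈ 22.2980%.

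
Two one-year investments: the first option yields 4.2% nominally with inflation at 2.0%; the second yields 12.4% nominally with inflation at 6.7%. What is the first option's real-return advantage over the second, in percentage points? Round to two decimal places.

-3.19

The first option real return: 1.042/1.020 − 1 = 2.157%.
The second real return: 1.124/1.067 − 1 = 5.342%.
Difference: 2.157 − 5.342 = -3.185 pp.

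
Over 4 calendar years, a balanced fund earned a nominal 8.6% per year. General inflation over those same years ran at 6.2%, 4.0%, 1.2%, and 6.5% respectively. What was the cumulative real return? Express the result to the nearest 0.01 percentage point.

16.85%

Cumulative inflation factor: 1.062 × 1.040 × 1.012 × 1.065 ≈ 1.19039.
Nominal growth factor: 1.39097. Real growth factor = 1.39097 / 1.19039 ≈ 1.16851.
Total real return ≈ 16.8507%.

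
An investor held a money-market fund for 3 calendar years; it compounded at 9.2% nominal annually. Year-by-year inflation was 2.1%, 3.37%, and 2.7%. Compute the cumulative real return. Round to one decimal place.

Cumulative inflation factor: 1.021 × 1.0337 × 1.027 ≈ 1.08390.
Nominal growth factor: 1.30217. Real growth factor = 1.30217 / 1.08390 ≈ 1.20137.
Total real return ≈ 20.1371%.

20.1%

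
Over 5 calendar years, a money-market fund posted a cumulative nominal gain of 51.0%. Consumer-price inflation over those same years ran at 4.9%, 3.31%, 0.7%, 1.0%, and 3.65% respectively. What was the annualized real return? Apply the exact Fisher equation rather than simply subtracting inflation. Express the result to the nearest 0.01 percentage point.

Cumulative inflation factor: 1.049 × 1.0331 × 1.007 × 1.010 × 1.0365 ≈ 1.14245.
Nominal growth factor: 1.51000. Real growth factor = 1.51000 / 1.14245 ≈ 1.32172.
Annualized: 1.32172^(1/5) − 1 ≈ 0.05737.

5.74%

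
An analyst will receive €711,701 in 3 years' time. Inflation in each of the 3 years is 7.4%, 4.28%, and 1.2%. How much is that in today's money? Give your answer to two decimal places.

Price-level factor over 3 years: 1.074 × 1.0428 × 1.012 = 1.1334068064.
Purchasing power today: €711,701 divided by that factor.

€627,930.76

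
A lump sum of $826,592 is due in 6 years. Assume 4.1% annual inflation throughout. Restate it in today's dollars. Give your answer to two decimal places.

Price-level factor over 6 years: (1 + 4.1%)^6 ≈ 1.2726365063.
Purchasing power today: $826,592 divided by that factor.

$649,511.46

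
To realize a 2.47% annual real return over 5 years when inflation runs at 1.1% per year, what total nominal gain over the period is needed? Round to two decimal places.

19.33%

Required annual nominal rate: (1+2.47%)(1+1.1%) − 1 = 3.59717%.
Cumulative over 5 years: (1 + 0.0359717)^5 − 1 ≈ 0.19327.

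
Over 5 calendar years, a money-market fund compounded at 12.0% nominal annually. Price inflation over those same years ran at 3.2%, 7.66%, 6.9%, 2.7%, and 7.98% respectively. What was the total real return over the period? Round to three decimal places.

Cumulative inflation factor: 1.032 × 1.0766 × 1.069 × 1.027 × 1.0798 ≈ 1.31712.
Nominal growth factor: 1.76234. Real growth factor = 1.76234 / 1.31712 ≈ 1.33803.
Total real return ≈ 33.8026%.

33.803%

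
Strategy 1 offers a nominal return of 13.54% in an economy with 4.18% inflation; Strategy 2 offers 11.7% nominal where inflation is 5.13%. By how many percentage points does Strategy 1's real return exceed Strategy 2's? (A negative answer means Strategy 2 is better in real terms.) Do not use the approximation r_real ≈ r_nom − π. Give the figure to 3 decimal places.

2.735

Strategy 1 real return: 1.1354/1.0418 − 1 = 8.9844%.
Strategy 2 real return: 1.117/1.0513 − 1 = 6.2494%.
Difference: 8.9844 − 6.2494 = 2.7350 pp.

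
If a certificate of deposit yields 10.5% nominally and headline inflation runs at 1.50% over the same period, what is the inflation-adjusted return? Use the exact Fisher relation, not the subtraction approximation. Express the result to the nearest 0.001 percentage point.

Real return via the Fisher equation: (1 + 10.5%)/(1 + 1.50%) − 1 = 1.105/1.0150 − 1 ≈ 0.08867.

8.867%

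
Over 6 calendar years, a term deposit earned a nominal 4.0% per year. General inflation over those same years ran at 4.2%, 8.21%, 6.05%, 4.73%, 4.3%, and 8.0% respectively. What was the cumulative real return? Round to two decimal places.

Cumulative inflation factor: 1.042 × 1.0821 × 1.0605 × 1.0473 × 1.043 × 1.080 ≈ 1.41067.
Nominal growth factor: 1.26532. Real growth factor = 1.26532 / 1.41067 ≈ 0.89696.
Total real return ≈ -10.3036%.

-10.30%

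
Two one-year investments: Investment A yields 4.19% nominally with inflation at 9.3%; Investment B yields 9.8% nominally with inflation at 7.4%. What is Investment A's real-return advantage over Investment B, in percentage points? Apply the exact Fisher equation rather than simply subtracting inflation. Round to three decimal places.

Investment A real return: 1.0419/1.093 − 1 = -4.6752%.
Investment B real return: 1.098/1.074 − 1 = 2.2346%.
Difference: -4.6752 − 2.2346 = -6.9098 pp.

-6.910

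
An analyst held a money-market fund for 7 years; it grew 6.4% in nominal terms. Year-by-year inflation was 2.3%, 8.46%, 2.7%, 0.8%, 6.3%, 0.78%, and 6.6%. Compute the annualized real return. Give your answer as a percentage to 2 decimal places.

Cumulative inflation factor: 1.023 × 1.0846 × 1.027 × 1.008 × 1.063 × 1.0078 × 1.066 ≈ 1.31172.
Nominal growth factor: 1.06400. Real growth factor = 1.06400 / 1.31172 ≈ 0.81115.
Annualized: 0.81115^(1/7) − 1 ≈ -0.02946.

-2.95%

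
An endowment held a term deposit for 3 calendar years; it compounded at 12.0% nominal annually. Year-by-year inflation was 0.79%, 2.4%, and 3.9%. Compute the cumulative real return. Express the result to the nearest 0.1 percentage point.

31.0%

Cumulative inflation factor: 1.0079 × 1.024 × 1.039 ≈ 1.07234.
Nominal growth factor: 1.40493. Real growth factor = 1.40493 / 1.07234 ≈ 1.31015.
Total real return ≈ 31.0150%.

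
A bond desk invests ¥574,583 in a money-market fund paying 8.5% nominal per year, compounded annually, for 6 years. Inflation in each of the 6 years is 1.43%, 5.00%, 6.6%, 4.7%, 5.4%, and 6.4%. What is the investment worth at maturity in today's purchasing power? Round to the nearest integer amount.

¥703,217

Nominal value at maturity: ¥574,583 × (1 + 8.5%)^6 ≈ ¥937,413.
Price-level factor over 6 years: 1.0143 × 1.0500 × 1.066 × 1.047 × 1.054 × 1.064 ≈ 1.3330359129.
Dividing the nominal maturity value by the price-level factor gives the value in today's money.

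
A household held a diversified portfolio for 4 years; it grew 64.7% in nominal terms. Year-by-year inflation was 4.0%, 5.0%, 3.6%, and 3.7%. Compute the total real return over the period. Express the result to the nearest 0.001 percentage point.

Cumulative inflation factor: 1.040 × 1.050 × 1.036 × 1.037 ≈ 1.17317.
Nominal growth factor: 1.64700. Real growth factor = 1.64700 / 1.17317 ≈ 1.40389.
Total real return ≈ 40.3888%.

40.389%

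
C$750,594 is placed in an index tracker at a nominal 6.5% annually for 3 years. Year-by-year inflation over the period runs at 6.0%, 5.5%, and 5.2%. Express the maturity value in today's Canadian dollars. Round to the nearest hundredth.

Nominal value at maturity: C$750,594 × (1 + 6.5%)^3 ≈ C$906,679.74.
Price-level factor over 3 years: 1.060 × 1.055 × 1.052 = 1.1764516.
The maturity value deflated by that factor is the answer in today's purchasing power.

C$770,690.22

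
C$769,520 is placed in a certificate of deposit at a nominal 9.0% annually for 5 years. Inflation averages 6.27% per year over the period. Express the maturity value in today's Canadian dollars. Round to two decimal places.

Nominal value at maturity: C$769,520 × (1 + 9.0%)^5 ≈ C$1,184,001.91.
Price-level factor over 5 years: (1 + 6.27%)^5 ≈ 1.3553560631.
The maturity value deflated by that factor is the answer in today's purchasing power.

C$873,572.59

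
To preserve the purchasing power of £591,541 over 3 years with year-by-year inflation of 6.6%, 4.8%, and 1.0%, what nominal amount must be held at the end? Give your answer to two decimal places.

£667,459.18

Cumulative price-level factor: 1.066 × 1.048 × 1.010 = 1.12833968.
Multiplying £591,541 by the price-level factor gives the future nominal sum.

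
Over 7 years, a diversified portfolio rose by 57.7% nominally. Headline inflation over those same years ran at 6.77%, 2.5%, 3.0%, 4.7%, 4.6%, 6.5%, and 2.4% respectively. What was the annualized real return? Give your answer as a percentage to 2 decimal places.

2.29%

Cumulative inflation factor: 1.0677 × 1.025 × 1.030 × 1.047 × 1.046 × 1.065 × 1.024 ≈ 1.34629.
Nominal growth factor: 1.57700. Real growth factor = 1.57700 / 1.34629 ≈ 1.17137.
Annualized: 1.17137^(1/7) − 1 ≈ 0.02285.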